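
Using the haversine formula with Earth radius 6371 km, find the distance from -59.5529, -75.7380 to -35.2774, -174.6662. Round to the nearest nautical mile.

3860 nmi

Δλ = -174.6662 − -75.7380 = -98.9282°.
Δφ = -35.2774 − -59.5529 = 24.2755°.
a = sin²(Δφ/2) + cos φ₁ · cos φ₂ · sin²(Δλ/2) = 0.283155.
c = 2·atan2(√a, √(1−a)) = 1.12221 rad → d = 6371·c ≈ 7149.62 km ≈ 3860.49 nmi.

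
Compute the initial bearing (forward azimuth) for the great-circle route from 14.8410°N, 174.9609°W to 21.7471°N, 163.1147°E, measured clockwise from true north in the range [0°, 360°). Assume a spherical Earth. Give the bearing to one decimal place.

Δλ = 163.1147 − -174.9609 = 338.0756°; wrapped into (−180°, 180°]: -21.9244°.
θ = atan2( sin Δλ · cos φ₂ , cos φ₁ · sin φ₂ − sin φ₁ · cos φ₂ · cos Δλ )
  = atan2(-0.34681, 0.13745) = -68.380° → normalised to [0°, 360°): 291.620°.

291.6°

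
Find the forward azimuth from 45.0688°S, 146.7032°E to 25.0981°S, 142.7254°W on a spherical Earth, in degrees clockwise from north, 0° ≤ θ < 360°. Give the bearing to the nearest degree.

Δλ = -142.7254 − 146.7032 = -289.4286°; wrapped into (−180°, 180°]: 70.5714°.
θ = atan2( sin Δλ · cos φ₂ , cos φ₁ · sin φ₂ − sin φ₁ · cos φ₂ · cos Δλ )
  = atan2(0.85402, -0.08632) = 95.771° → normalised to [0°, 360°): 95.771°.

96°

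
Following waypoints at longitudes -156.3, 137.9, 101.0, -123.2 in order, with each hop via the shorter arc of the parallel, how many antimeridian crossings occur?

2

Leg 1: -156.3° → +137.9°, shortest Δλ = -65.8° (west) — crosses 180°.
Leg 2: +137.9° → +101.0°, shortest Δλ = -36.9° (west) — does not cross 180°.
Leg 3: +101.0° → -123.2°, shortest Δλ = 135.8° (east) — crosses 180°.
Total crossings: 2.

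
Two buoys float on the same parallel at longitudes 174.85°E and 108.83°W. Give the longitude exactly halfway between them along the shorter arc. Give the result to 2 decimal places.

146.99°W

Signed shortest Δλ from +174.85° to -108.83° is +76.32°.
Midpoint longitude = +174.85° + (+76.32°)/2 = +174.85° + 38.16° = +213.01°.
Normalise into (−180°, 180°]: -146.99°.
(The naïve average (+174.85 + -108.83)/2 = 33.01° is on the wrong side of the globe.)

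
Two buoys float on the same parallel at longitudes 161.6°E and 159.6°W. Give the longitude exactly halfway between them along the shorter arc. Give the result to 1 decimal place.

Signed shortest Δλ from +161.6° to -159.6° is +38.8°.
Midpoint longitude = +161.6° + (+38.8°)/2 = +161.6° + 19.4° = +181.0°.
Normalise into (−180°, 180°]: -179.0°.
(The naïve average (+161.6 + -159.6)/2 = 1.0° is on the wrong side of the globe.)

179.0°W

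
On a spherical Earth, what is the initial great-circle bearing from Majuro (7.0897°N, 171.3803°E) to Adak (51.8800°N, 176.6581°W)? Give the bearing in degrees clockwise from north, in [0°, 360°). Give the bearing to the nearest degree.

Δλ = -176.6581 − 171.3803 = -348.0384°; wrapped into (−180°, 180°]: 11.9616°.
θ = atan2( sin Δλ · cos φ₂ , cos φ₁ · sin φ₂ − sin φ₁ · cos φ₂ · cos Δλ )
  = atan2(0.12794, 0.70617) = 10.269° → normalised to [0°, 360°): 10.269°.

10°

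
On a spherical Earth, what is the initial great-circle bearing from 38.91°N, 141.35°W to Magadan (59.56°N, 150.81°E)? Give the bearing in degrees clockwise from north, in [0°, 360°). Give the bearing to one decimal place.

319.6°

Δλ = 150.81 − -141.35 = 292.16°; wrapped into (−180°, 180°]: -67.84°.
θ = atan2( sin Δλ · cos φ₂ , cos φ₁ · sin φ₂ − sin φ₁ · cos φ₂ · cos Δλ )
  = atan2(-0.46921, 0.55085) = -40.424° → normalised to [0°, 360°): 319.576°.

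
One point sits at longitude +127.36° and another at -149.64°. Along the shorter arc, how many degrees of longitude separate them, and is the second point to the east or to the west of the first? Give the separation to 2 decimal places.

Raw difference: -149.64 − 127.36 = -277.0°.
Normalise into (−180°, 180°]: -277.0° + 360° = 83.0°.
Positive ⇒ the second point lies to the east; separation 83.00°.

83.00° east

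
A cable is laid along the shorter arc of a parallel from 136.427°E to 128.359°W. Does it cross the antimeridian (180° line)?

Yes

Naïve |-128.359 − 136.427| = 264.786° > 180°, so the shorter arc goes the other way round — across 180°.
Signed shortest Δλ = ((-128.359 − 136.427 + 180) mod 360) − 180 = 95.214°.
Going east by 95.214° from +136.427° passes through 180° before reaching -128.359°.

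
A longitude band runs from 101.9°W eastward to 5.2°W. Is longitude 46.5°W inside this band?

Yes

Band width going east from -101.9° to -5.2°: ((-5.2 − -101.9) mod 360) = 96.7°.
Offset of -46.5° east of the west edge: ((-46.5 − -101.9) mod 360) = 55.4°.
55.4° ≤ 96.7° ⇒ inside.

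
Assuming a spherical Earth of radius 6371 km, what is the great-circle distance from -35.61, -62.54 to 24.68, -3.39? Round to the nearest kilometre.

Δλ = -3.39 − -62.54 = 59.15°.
Δφ = 24.68 − -35.61 = 60.29°.
a = sin²(Δφ/2) + cos φ₁ · cos φ₂ · sin²(Δλ/2) = 0.432154.
c = 2·atan2(√a, √(1−a)) = 1.43468 rad → d = 6371·c ≈ 9140.37 km.

9140 km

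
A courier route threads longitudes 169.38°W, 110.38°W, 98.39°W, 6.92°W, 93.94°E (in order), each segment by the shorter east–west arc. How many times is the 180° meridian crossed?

Leg 1: -169.38° → -110.38°, shortest Δλ = 59.0° (east) — does not cross 180°.
Leg 2: -110.38° → -98.39°, shortest Δλ = 11.99° (east) — does not cross 180°.
Leg 3: -98.39° → -6.92°, shortest Δλ = 91.47° (east) — does not cross 180°.
Leg 4: -6.92° → +93.94°, shortest Δλ = 100.86° (east) — does not cross 180°.
Total crossings: 0.

0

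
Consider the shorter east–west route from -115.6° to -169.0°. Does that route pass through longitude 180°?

No

Signed shortest Δλ = ((-169.0 − -115.6 + 180) mod 360) − 180 = -53.4°.
Going west by 53.4° from -115.6° reaches -169.0° without touching 180°.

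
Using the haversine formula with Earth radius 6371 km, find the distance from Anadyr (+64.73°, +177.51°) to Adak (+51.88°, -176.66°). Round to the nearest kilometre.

Δλ = -176.66 − 177.51 = -354.17°; wrapped into (−180°, 180°]: 5.83°.
Δφ = 51.88 − 64.73 = -12.85°.
a = sin²(Δφ/2) + cos φ₁ · cos φ₂ · sin²(Δλ/2) = 0.013204.
c = 2·atan2(√a, √(1−a)) = 0.23032 rad → d = 6371·c ≈ 1467.39 km.

1467 km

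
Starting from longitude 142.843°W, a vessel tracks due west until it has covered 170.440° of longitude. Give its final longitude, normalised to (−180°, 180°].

Start at -142.843°; shift −170.440° → -313.283°.
-313.283° lies outside (−180°, 180°]; add 360° → +46.717°.

46.717°E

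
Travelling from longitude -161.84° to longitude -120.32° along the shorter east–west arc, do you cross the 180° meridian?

Signed shortest Δλ = ((-120.32 − -161.84 + 180) mod 360) − 180 = 41.52°.
Going east by 41.52° from -161.84° reaches -120.32° without touching 180°.

No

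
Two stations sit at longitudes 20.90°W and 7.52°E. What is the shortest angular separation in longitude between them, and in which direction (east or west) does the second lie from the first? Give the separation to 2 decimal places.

28.42° east

Raw difference: 7.52 − -20.90 = 28.42°.
Normalise into (−180°, 180°]: 28.42° stays 28.42°.
Positive ⇒ the second point lies to the east; separation 28.42°.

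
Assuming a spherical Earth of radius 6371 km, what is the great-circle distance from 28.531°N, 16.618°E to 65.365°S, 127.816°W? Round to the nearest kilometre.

Δλ = -127.816 − 16.618 = -144.434°.
Δφ = -65.365 − 28.531 = -93.896°.
a = sin²(Δφ/2) + cos φ₁ · cos φ₂ · sin²(Δλ/2) = 0.866028.
c = 2·atan2(√a, √(1−a)) = 2.39213 rad → d = 6371·c ≈ 15240.28 km.

15240 km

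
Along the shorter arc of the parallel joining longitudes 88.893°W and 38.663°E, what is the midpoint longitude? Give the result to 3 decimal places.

25.115°W

Signed shortest Δλ from -88.893° to +38.663° is +127.556°.
Midpoint longitude = -88.893° + (+127.556°)/2 = -88.893° + 63.778° = -25.115°.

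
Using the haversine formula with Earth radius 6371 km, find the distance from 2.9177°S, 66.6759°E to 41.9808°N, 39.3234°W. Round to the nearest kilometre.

11543 km

Δλ = -39.3234 − 66.6759 = -105.9993°.
Δφ = 41.9808 − -2.9177 = 44.8985°.
a = sin²(Δφ/2) + cos φ₁ · cos φ₂ · sin²(Δλ/2) = 0.619336.
c = 2·atan2(√a, √(1−a)) = 1.81180 rad → d = 6371·c ≈ 11542.95 km.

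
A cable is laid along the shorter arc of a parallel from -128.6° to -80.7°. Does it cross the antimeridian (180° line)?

Signed shortest Δλ = ((-80.7 − -128.6 + 180) mod 360) − 180 = 47.9°.
Going east by 47.9° from -128.6° reaches -80.7° without touching 180°.

No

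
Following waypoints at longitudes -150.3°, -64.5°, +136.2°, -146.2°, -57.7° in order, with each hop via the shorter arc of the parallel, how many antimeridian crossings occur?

Leg 1: -150.3° → -64.5°, shortest Δλ = 85.8° (east) — does not cross 180°.
Leg 2: -64.5° → +136.2°, shortest Δλ = -159.3° (west) — crosses 180°.
Leg 3: +136.2° → -146.2°, shortest Δλ = 77.6° (east) — crosses 180°.
Leg 4: -146.2° → -57.7°, shortest Δλ = 88.5° (east) — does not cross 180°.
Total crossings: 2.

2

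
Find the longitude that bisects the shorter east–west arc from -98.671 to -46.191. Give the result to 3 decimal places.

-72.431°

Signed shortest Δλ from -98.671° to -46.191° is +52.480°.
Midpoint longitude = -98.671° + (+52.480°)/2 = -98.671° + 26.240° = -72.431°.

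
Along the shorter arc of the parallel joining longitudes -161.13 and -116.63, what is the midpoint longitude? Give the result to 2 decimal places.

-138.88°

Signed shortest Δλ from -161.13° to -116.63° is +44.50°.
Midpoint longitude = -161.13° + (+44.50°)/2 = -161.13° + 22.25° = -138.88°.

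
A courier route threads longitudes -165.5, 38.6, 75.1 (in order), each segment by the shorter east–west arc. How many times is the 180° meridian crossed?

1

Leg 1: -165.5° → +38.6°, shortest Δλ = -155.9° (west) — crosses 180°.
Leg 2: +38.6° → +75.1°, shortest Δλ = 36.5° (east) — does not cross 180°.
Total crossings: 1.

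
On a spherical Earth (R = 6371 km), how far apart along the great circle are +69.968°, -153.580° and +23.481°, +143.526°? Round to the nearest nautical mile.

Δλ = 143.526 − -153.580 = 297.106°; wrapped into (−180°, 180°]: -62.894°.
Δφ = 23.481 − 69.968 = -46.487°.
a = sin²(Δφ/2) + cos φ₁ · cos φ₂ · sin²(Δλ/2) = 0.241254.
c = 2·atan2(√a, √(1−a)) = 1.02688 rad → d = 6371·c ≈ 6542.25 km ≈ 3532.53 nmi.

3533 nmi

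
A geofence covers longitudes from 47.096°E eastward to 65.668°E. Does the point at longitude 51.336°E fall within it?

Yes

Band width going east from +47.096° to +65.668°: ((65.668 − 47.096) mod 360) = 18.572°.
Offset of +51.336° east of the west edge: ((51.336 − 47.096) mod 360) = 4.240°.
4.240° ≤ 18.572° ⇒ inside.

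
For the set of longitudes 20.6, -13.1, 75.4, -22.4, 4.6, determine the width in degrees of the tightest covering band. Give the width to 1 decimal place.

Sort the longitudes: -22.4°, -13.1°, +4.6°, +20.6°, +75.4°.
Eastward gaps between consecutive values (wrapping around): 9.3°, 17.7°, 16.0°, 54.8°, 262.2°.
Largest gap = 262.2° ⇒ minimal covering band is its complement: 360° − 262.2° = 97.8°.
Band runs from -22.4° eastward to +75.4°.

97.8°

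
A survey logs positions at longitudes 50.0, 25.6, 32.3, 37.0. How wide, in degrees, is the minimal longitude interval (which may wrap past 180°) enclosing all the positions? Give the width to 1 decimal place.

Sort the longitudes: +25.6°, +32.3°, +37.0°, +50.0°.
Eastward gaps between consecutive values (wrapping around): 6.7°, 4.7°, 13.0°, 335.6°.
Largest gap = 335.6° ⇒ minimal covering band is its complement: 360° − 335.6° = 24.4°.
Band runs from +25.6° eastward to +50.0°.

24.4°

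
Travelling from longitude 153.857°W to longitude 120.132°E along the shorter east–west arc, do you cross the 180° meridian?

Yes

Naïve |120.132 − -153.857| = 273.989° > 180°, so the shorter arc goes the other way round — across 180°.
Signed shortest Δλ = ((120.132 − -153.857 + 180) mod 360) − 180 = -86.011°.
Going west by 86.011° from -153.857° passes through 180° before reaching +120.132°.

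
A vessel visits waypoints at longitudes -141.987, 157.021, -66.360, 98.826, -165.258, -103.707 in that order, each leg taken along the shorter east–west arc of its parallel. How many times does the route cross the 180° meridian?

3

Leg 1: -141.987° → +157.021°, shortest Δλ = -60.992° (west) — crosses 180°.
Leg 2: +157.021° → -66.360°, shortest Δλ = 136.619° (east) — crosses 180°.
Leg 3: -66.360° → +98.826°, shortest Δλ = 165.186° (east) — does not cross 180°.
Leg 4: +98.826° → -165.258°, shortest Δλ = 95.916° (east) — crosses 180°.
Leg 5: -165.258° → -103.707°, shortest Δλ = 61.551° (east) — does not cross 180°.
Total crossings: 3.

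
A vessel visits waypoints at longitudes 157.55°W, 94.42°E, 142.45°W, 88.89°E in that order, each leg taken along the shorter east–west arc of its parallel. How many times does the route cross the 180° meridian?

3

Leg 1: -157.55° → +94.42°, shortest Δλ = -108.03° (west) — crosses 180°.
Leg 2: +94.42° → -142.45°, shortest Δλ = 123.13° (east) — crosses 180°.
Leg 3: -142.45° → +88.89°, shortest Δλ = -128.66° (west) — crosses 180°.
Total crossings: 3.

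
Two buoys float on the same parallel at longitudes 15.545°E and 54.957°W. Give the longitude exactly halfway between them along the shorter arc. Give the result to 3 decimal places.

19.706°W

Signed shortest Δλ from +15.545° to -54.957° is -70.502°.
Midpoint longitude = +15.545° + (-70.502°)/2 = +15.545° − 35.251° = -19.706°.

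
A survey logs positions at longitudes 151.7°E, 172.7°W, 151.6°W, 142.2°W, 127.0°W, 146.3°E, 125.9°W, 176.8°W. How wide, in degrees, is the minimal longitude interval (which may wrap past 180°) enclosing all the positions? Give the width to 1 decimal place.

87.8°

Sort the longitudes: -176.8°, -172.7°, -151.6°, -142.2°, -127.0°, -125.9°, +146.3°, +151.7°.
Eastward gaps between consecutive values (wrapping around): 4.1°, 21.1°, 9.4°, 15.2°, 1.1°, 272.2°, 5.4°, 31.5°.
Largest gap = 272.2° ⇒ minimal covering band is its complement: 360° − 272.2° = 87.8°.
Band runs from +146.3° eastward to -125.9°, crossing the antimeridian.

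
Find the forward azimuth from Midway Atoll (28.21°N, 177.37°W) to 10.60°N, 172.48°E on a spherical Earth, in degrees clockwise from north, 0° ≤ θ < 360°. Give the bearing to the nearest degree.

210°

Δλ = 172.48 − -177.37 = 349.85°; wrapped into (−180°, 180°]: -10.15°.
θ = atan2( sin Δλ · cos φ₂ , cos φ₁ · sin φ₂ − sin φ₁ · cos φ₂ · cos Δλ )
  = atan2(-0.17322, -0.29526) = -149.602° → normalised to [0°, 360°): 210.398°.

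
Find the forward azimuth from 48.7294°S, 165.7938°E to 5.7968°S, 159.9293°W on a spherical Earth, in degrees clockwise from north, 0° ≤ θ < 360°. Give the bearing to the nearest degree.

45°

Δλ = -159.9293 − 165.7938 = -325.7231°; wrapped into (−180°, 180°]: 34.2769°.
θ = atan2( sin Δλ · cos φ₂ , cos φ₁ · sin φ₂ − sin φ₁ · cos φ₂ · cos Δλ )
  = atan2(0.56031, 0.55127) = 45.466° → normalised to [0°, 360°): 45.466°.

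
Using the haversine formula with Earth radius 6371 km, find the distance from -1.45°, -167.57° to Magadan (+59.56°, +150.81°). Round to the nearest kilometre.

7683 km

Δλ = 150.81 − -167.57 = 318.38°; wrapped into (−180°, 180°]: -41.62°.
Δφ = 59.56 − -1.45 = 61.01°.
a = sin²(Δφ/2) + cos φ₁ · cos φ₂ · sin²(Δλ/2) = 0.321597.
c = 2·atan2(√a, √(1−a)) = 1.20595 rad → d = 6371·c ≈ 7683.11 km.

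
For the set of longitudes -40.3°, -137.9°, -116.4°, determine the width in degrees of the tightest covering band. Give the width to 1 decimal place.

97.6°

Sort the longitudes: -137.9°, -116.4°, -40.3°.
Eastward gaps between consecutive values (wrapping around): 21.5°, 76.1°, 262.4°.
Largest gap = 262.4° ⇒ minimal covering band is its complement: 360° − 262.4° = 97.6°.
Band runs from -137.9° eastward to -40.3°.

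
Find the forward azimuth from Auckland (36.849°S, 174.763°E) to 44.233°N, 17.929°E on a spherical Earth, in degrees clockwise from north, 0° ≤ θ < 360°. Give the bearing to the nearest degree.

Δλ = 17.929 − 174.763 = -156.834°.
θ = atan2( sin Δλ · cos φ₂ , cos φ₁ · sin φ₂ − sin φ₁ · cos φ₂ · cos Δλ )
  = atan2(-0.28187, 0.16317) = -59.935° → normalised to [0°, 360°): 300.065°.

300°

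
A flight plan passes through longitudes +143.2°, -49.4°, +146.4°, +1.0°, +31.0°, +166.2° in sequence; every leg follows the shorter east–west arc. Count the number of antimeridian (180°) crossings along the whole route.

2

Leg 1: +143.2° → -49.4°, shortest Δλ = 167.4° (east) — crosses 180°.
Leg 2: -49.4° → +146.4°, shortest Δλ = -164.2° (west) — crosses 180°.
Leg 3: +146.4° → +1.0°, shortest Δλ = -145.4° (west) — does not cross 180°.
Leg 4: +1.0° → +31.0°, shortest Δλ = 30.0° (east) — does not cross 180°.
Leg 5: +31.0° → +166.2°, shortest Δλ = 135.2° (east) — does not cross 180°.
Total crossings: 2.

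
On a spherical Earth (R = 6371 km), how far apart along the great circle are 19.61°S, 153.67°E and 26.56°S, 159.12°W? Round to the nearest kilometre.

Δλ = -159.12 − 153.67 = -312.79°; wrapped into (−180°, 180°]: 47.21°.
Δφ = -26.56 − -19.61 = -6.95°.
a = sin²(Δφ/2) + cos φ₁ · cos φ₂ · sin²(Δλ/2) = 0.138777.
c = 2·atan2(√a, √(1−a)) = 0.76346 rad → d = 6371·c ≈ 4864.02 km.

4864 km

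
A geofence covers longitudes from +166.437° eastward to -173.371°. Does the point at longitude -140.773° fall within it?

No

Band width going east from +166.437° to -173.371°: ((-173.371 − 166.437) mod 360) = 20.192°.
Offset of -140.773° east of the west edge: ((-140.773 − 166.437) mod 360) = 52.790°.
52.790° > 20.192° ⇒ outside.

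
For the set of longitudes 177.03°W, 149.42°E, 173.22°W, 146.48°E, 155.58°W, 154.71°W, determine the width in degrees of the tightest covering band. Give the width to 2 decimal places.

58.81°

Sort the longitudes: -177.03°, -173.22°, -155.58°, -154.71°, +146.48°, +149.42°.
Eastward gaps between consecutive values (wrapping around): 3.81°, 17.64°, 0.87°, 301.19°, 2.94°, 33.55°.
Largest gap = 301.19° ⇒ minimal covering band is its complement: 360° − 301.19° = 58.81°.
Band runs from +146.48° eastward to -154.71°, crossing the antimeridian.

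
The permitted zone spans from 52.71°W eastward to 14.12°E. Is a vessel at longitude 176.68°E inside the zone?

Band width going east from -52.71° to +14.12°: ((14.12 − -52.71) mod 360) = 66.83°.
Offset of +176.68° east of the west edge: ((176.68 − -52.71) mod 360) = 229.39°.
229.39° > 66.83° ⇒ outside.

No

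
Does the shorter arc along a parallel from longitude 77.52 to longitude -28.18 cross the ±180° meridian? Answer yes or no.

Signed shortest Δλ = ((-28.18 − 77.52 + 180) mod 360) − 180 = -105.7°.
Going west by 105.7° from +77.52° reaches -28.18° without touching 180°.

No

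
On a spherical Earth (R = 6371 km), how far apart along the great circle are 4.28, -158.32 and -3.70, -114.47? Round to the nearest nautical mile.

2674 nmi

Δλ = -114.47 − -158.32 = 43.85°.
Δφ = -3.70 − 4.28 = -7.98°.
a = sin²(Δφ/2) + cos φ₁ · cos φ₂ · sin²(Δλ/2) = 0.143585.
c = 2·atan2(√a, √(1−a)) = 0.77727 rad → d = 6371·c ≈ 4952.00 km ≈ 2673.86 nmi.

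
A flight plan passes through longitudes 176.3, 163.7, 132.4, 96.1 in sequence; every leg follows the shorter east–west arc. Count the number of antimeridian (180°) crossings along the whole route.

0

Leg 1: +176.3° → +163.7°, shortest Δλ = -12.6° (west) — does not cross 180°.
Leg 2: +163.7° → +132.4°, shortest Δλ = -31.3° (west) — does not cross 180°.
Leg 3: +132.4° → +96.1°, shortest Δλ = -36.3° (west) — does not cross 180°.
Total crossings: 0.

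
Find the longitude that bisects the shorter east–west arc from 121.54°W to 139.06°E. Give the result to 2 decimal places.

Signed shortest Δλ from -121.54° to +139.06° is -99.40°.
Midpoint longitude = -121.54° + (-99.40°)/2 = -121.54° − 49.70° = -171.24°.
(The naïve average (-121.54 + +139.06)/2 = 8.76° is on the wrong side of the globe.)

171.24°W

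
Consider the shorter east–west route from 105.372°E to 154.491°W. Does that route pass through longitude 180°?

Yes

Naïve |-154.491 − 105.372| = 259.863° > 180°, so the shorter arc goes the other way round — across 180°.
Signed shortest Δλ = ((-154.491 − 105.372 + 180) mod 360) − 180 = 100.137°.
Going east by 100.137° from +105.372° passes through 180° before reaching -154.491°.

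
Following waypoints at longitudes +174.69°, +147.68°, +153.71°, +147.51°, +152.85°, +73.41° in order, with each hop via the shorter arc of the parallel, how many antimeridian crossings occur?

Leg 1: +174.69° → +147.68°, shortest Δλ = -27.01° (west) — does not cross 180°.
Leg 2: +147.68° → +153.71°, shortest Δλ = 6.03° (east) — does not cross 180°.
Leg 3: +153.71° → +147.51°, shortest Δλ = -6.2° (west) — does not cross 180°.
Leg 4: +147.51° → +152.85°, shortest Δλ = 5.34° (east) — does not cross 180°.
Leg 5: +152.85° → +73.41°, shortest Δλ = -79.44° (west) — does not cross 180°.
Total crossings: 0.

0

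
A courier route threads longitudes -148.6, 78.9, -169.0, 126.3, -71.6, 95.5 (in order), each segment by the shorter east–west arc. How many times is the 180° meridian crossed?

4

Leg 1: -148.6° → +78.9°, shortest Δλ = -132.5° (west) — crosses 180°.
Leg 2: +78.9° → -169.0°, shortest Δλ = 112.1° (east) — crosses 180°.
Leg 3: -169.0° → +126.3°, shortest Δλ = -64.7° (west) — crosses 180°.
Leg 4: +126.3° → -71.6°, shortest Δλ = 162.1° (east) — crosses 180°.
Leg 5: -71.6° → +95.5°, shortest Δλ = 167.1° (east) — does not cross 180°.
Total crossings: 4.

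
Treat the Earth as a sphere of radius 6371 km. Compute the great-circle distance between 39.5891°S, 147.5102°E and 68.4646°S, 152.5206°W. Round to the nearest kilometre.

4753 km

Δλ = -152.5206 − 147.5102 = -300.0308°; wrapped into (−180°, 180°]: 59.9692°.
Δφ = -68.4646 − -39.5891 = -28.8755°.
a = sin²(Δφ/2) + cos φ₁ · cos φ₂ · sin²(Δλ/2) = 0.132819.
c = 2·atan2(√a, √(1−a)) = 0.74607 rad → d = 6371·c ≈ 4753.21 km.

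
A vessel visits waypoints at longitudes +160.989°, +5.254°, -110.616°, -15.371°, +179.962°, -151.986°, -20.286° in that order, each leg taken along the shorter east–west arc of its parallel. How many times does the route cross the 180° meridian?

Leg 1: +160.989° → +5.254°, shortest Δλ = -155.735° (west) — does not cross 180°.
Leg 2: +5.254° → -110.616°, shortest Δλ = -115.87° (west) — does not cross 180°.
Leg 3: -110.616° → -15.371°, shortest Δλ = 95.245° (east) — does not cross 180°.
Leg 4: -15.371° → +179.962°, shortest Δλ = -164.667° (west) — crosses 180°.
Leg 5: +179.962° → -151.986°, shortest Δλ = 28.052° (east) — crosses 180°.
Leg 6: -151.986° → -20.286°, shortest Δλ = 131.7° (east) — does not cross 180°.
Total crossings: 2.

2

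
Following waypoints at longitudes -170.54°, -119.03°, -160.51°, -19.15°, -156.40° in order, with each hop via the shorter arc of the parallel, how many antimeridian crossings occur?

0

Leg 1: -170.54° → -119.03°, shortest Δλ = 51.51° (east) — does not cross 180°.
Leg 2: -119.03° → -160.51°, shortest Δλ = -41.48° (west) — does not cross 180°.
Leg 3: -160.51° → -19.15°, shortest Δλ = 141.36° (east) — does not cross 180°.
Leg 4: -19.15° → -156.40°, shortest Δλ = -137.25° (west) — does not cross 180°.
Total crossings: 0.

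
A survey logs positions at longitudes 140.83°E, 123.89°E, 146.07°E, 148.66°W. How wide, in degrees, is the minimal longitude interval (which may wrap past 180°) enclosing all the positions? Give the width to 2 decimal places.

Sort the longitudes: -148.66°, +123.89°, +140.83°, +146.07°.
Eastward gaps between consecutive values (wrapping around): 272.55°, 16.94°, 5.24°, 65.27°.
Largest gap = 272.55° ⇒ minimal covering band is its complement: 360° − 272.55° = 87.45°.
Band runs from +123.89° eastward to -148.66°, crossing the antimeridian.

87.45°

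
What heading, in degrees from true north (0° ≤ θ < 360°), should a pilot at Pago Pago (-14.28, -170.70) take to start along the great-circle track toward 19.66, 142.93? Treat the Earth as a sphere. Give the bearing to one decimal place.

305.5°

Δλ = 142.93 − -170.70 = 313.63°; wrapped into (−180°, 180°]: -46.37°.
θ = atan2( sin Δλ · cos φ₂ , cos φ₁ · sin φ₂ − sin φ₁ · cos φ₂ · cos Δλ )
  = atan2(-0.68162, 0.48632) = -54.493° → normalised to [0°, 360°): 305.507°.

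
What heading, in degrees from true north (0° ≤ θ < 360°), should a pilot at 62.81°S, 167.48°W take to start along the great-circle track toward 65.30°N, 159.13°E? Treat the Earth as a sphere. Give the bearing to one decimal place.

342.4°

Δλ = 159.13 − -167.48 = 326.61°; wrapped into (−180°, 180°]: -33.39°.
θ = atan2( sin Δλ · cos φ₂ , cos φ₁ · sin φ₂ − sin φ₁ · cos φ₂ · cos Δλ )
  = atan2(-0.22997, 0.72548) = -17.588° → normalised to [0°, 360°): 342.412°.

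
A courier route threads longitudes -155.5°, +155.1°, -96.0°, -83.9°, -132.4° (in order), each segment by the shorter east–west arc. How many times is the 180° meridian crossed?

2

Leg 1: -155.5° → +155.1°, shortest Δλ = -49.4° (west) — crosses 180°.
Leg 2: +155.1° → -96.0°, shortest Δλ = 108.9° (east) — crosses 180°.
Leg 3: -96.0° → -83.9°, shortest Δλ = 12.1° (east) — does not cross 180°.
Leg 4: -83.9° → -132.4°, shortest Δλ = -48.5° (west) — does not cross 180°.
Total crossings: 2.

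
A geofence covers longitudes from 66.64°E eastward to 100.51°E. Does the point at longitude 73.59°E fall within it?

Yes

Band width going east from +66.64° to +100.51°: ((100.51 − 66.64) mod 360) = 33.87°.
Offset of +73.59° east of the west edge: ((73.59 − 66.64) mod 360) = 6.95°.
6.95° ≤ 33.87° ⇒ inside.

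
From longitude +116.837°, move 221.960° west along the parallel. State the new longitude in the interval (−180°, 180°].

Start at +116.837°; shift −221.960° → -105.123°.
-105.123° already lies in (−180°, 180°].

-105.123°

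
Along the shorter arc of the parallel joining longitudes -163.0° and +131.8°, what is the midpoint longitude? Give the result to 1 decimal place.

Signed shortest Δλ from -163.0° to +131.8° is -65.2°.
Midpoint longitude = -163.0° + (-65.2°)/2 = -163.0° − 32.6° = -195.6°.
Normalise into (−180°, 180°]: +164.4°.
(The naïve average (-163.0 + +131.8)/2 = -15.6° is on the wrong side of the globe.)

+164.4°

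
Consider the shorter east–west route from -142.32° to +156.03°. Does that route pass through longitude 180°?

Yes

Naïve |156.03 − -142.32| = 298.35° > 180°, so the shorter arc goes the other way round — across 180°.
Signed shortest Δλ = ((156.03 − -142.32 + 180) mod 360) − 180 = -61.65°.
Going west by 61.65° from -142.32° passes through 180° before reaching +156.03°.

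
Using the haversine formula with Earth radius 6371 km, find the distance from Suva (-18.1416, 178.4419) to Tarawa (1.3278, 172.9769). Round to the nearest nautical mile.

Δλ = 172.9769 − 178.4419 = -5.4650°.
Δφ = 1.3278 − -18.1416 = 19.4694°.
a = sin²(Δφ/2) + cos φ₁ · cos φ₂ · sin²(Δλ/2) = 0.030749.
c = 2·atan2(√a, √(1−a)) = 0.35253 rad → d = 6371·c ≈ 2245.98 km ≈ 1212.73 nmi.

1213 nmi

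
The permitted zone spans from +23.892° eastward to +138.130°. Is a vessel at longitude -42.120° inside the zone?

No

Band width going east from +23.892° to +138.130°: ((138.130 − 23.892) mod 360) = 114.238°.
Offset of -42.120° east of the west edge: ((-42.120 − 23.892) mod 360) = 293.988°.
293.988° > 114.238° ⇒ outside.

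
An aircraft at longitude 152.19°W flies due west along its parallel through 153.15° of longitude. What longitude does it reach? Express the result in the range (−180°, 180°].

Start at -152.19°; shift −153.15° → -305.34°.
-305.34° lies outside (−180°, 180°]; add 360° → +54.66°.

54.66°E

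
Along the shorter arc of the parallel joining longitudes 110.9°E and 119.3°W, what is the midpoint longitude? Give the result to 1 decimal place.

Signed shortest Δλ from +110.9° to -119.3° is +129.8°.
Midpoint longitude = +110.9° + (+129.8°)/2 = +110.9° + 64.9° = +175.8°.
(The naïve average (+110.9 + -119.3)/2 = -4.2° is on the wrong side of the globe.)

175.8°E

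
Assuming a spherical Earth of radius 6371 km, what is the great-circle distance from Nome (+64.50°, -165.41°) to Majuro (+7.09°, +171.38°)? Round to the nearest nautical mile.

Δλ = 171.38 − -165.41 = 336.79°; wrapped into (−180°, 180°]: -23.21°.
Δφ = 7.09 − 64.50 = -57.41°.
a = sin²(Δφ/2) + cos φ₁ · cos φ₂ · sin²(Δλ/2) = 0.247976.
c = 2·atan2(√a, √(1−a)) = 1.04252 rad → d = 6371·c ≈ 6641.88 km ≈ 3586.33 nmi.

3586 nmi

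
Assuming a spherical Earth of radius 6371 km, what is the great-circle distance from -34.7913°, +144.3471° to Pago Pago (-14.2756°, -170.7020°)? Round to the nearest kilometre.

5032 km

Δλ = -170.7020 − 144.3471 = -315.0491°; wrapped into (−180°, 180°]: 44.9509°.
Δφ = -14.2756 − -34.7913 = 20.5157°.
a = sin²(Δφ/2) + cos φ₁ · cos φ₂ · sin²(Δλ/2) = 0.148024.
c = 2·atan2(√a, √(1−a)) = 0.78985 rad → d = 6371·c ≈ 5032.14 km.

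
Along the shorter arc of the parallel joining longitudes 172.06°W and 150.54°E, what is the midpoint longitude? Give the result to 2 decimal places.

169.24°E

Signed shortest Δλ from -172.06° to +150.54° is -37.40°.
Midpoint longitude = -172.06° + (-37.40°)/2 = -172.06° − 18.70° = -190.76°.
Normalise into (−180°, 180°]: +169.24°.
(The naïve average (-172.06 + +150.54)/2 = -10.76° is on the wrong side of the globe.)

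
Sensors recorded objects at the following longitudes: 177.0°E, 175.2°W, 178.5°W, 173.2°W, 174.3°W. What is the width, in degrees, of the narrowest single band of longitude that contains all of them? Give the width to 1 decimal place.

9.8°

Sort the longitudes: -178.5°, -175.2°, -174.3°, -173.2°, +177.0°.
Eastward gaps between consecutive values (wrapping around): 3.3°, 0.9°, 1.1°, 350.2°, 4.5°.
Largest gap = 350.2° ⇒ minimal covering band is its complement: 360° − 350.2° = 9.8°.
Band runs from +177.0° eastward to -173.2°, crossing the antimeridian.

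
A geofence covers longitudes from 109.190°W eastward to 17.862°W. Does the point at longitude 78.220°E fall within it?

Band width going east from -109.190° to -17.862°: ((-17.862 − -109.190) mod 360) = 91.328°.
Offset of +78.220° east of the west edge: ((78.220 − -109.190) mod 360) = 187.410°.
187.410° > 91.328° ⇒ outside.

No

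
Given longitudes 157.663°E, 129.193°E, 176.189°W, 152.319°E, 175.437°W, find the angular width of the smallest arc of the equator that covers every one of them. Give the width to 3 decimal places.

Sort the longitudes: -176.189°, -175.437°, +129.193°, +152.319°, +157.663°.
Eastward gaps between consecutive values (wrapping around): 0.752°, 304.630°, 23.126°, 5.344°, 26.148°.
Largest gap = 304.630° ⇒ minimal covering band is its complement: 360° − 304.630° = 55.370°.
Band runs from +129.193° eastward to -175.437°, crossing the antimeridian.

55.370°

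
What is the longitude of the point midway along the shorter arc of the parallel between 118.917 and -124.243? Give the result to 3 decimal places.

+177.337°

Signed shortest Δλ from +118.917° to -124.243° is +116.840°.
Midpoint longitude = +118.917° + (+116.840°)/2 = +118.917° + 58.420° = +177.337°.
(The naïve average (+118.917 + -124.243)/2 = -2.663° is on the wrong side of the globe.)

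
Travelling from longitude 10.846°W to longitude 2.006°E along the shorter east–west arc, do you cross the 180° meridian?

Signed shortest Δλ = ((2.006 − -10.846 + 180) mod 360) − 180 = 12.852°.
Going east by 12.852° from -10.846° reaches +2.006° without touching 180°.

No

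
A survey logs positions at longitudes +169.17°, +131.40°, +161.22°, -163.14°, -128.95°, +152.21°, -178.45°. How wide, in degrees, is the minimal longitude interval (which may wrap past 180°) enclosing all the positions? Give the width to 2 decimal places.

99.65°

Sort the longitudes: -178.45°, -163.14°, -128.95°, +131.40°, +152.21°, +161.22°, +169.17°.
Eastward gaps between consecutive values (wrapping around): 15.31°, 34.19°, 260.35°, 20.81°, 9.01°, 7.95°, 12.38°.
Largest gap = 260.35° ⇒ minimal covering band is its complement: 360° − 260.35° = 99.65°.
Band runs from +131.40° eastward to -128.95°, crossing the antimeridian.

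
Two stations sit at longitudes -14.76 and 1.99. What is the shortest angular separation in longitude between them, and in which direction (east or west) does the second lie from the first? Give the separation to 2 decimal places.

Raw difference: 1.99 − -14.76 = 16.75°.
Normalise into (−180°, 180°]: 16.75° stays 16.75°.
Positive ⇒ the second point lies to the east; separation 16.75°.

16.75° east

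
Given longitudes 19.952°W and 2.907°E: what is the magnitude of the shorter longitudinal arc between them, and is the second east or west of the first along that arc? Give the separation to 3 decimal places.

Raw difference: 2.907 − -19.952 = 22.859°.
Normalise into (−180°, 180°]: 22.859° stays 22.859°.
Positive ⇒ the second point lies to the east; separation 22.859°.

22.859° east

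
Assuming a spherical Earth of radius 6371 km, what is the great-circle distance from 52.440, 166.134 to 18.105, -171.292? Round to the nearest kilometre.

Δλ = -171.292 − 166.134 = -337.426°; wrapped into (−180°, 180°]: 22.574°.
Δφ = 18.105 − 52.440 = -34.335°.
a = sin²(Δφ/2) + cos φ₁ · cos φ₂ · sin²(Δλ/2) = 0.109319.
c = 2·atan2(√a, √(1−a)) = 0.67395 rad → d = 6371·c ≈ 4293.74 km.

4294 km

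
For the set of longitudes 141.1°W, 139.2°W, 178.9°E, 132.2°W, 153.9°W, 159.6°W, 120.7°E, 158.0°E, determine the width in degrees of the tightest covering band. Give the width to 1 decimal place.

Sort the longitudes: -159.6°, -153.9°, -141.1°, -139.2°, -132.2°, +120.7°, +158.0°, +178.9°.
Eastward gaps between consecutive values (wrapping around): 5.7°, 12.8°, 1.9°, 7.0°, 252.9°, 37.3°, 20.9°, 21.5°.
Largest gap = 252.9° ⇒ minimal covering band is its complement: 360° − 252.9° = 107.1°.
Band runs from +120.7° eastward to -132.2°, crossing the antimeridian.

107.1°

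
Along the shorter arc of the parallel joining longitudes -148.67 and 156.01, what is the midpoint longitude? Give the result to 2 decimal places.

-176.33°

Signed shortest Δλ from -148.67° to +156.01° is -55.32°.
Midpoint longitude = -148.67° + (-55.32°)/2 = -148.67° − 27.66° = -176.33°.
(The naïve average (-148.67 + +156.01)/2 = 3.67° is on the wrong side of the globe.)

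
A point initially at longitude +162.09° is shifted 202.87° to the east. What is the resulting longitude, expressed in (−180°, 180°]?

Start at +162.09°; shift +202.87° → +364.96°.
+364.96° lies outside (−180°, 180°]; subtract 360° → +4.96°.

+4.96°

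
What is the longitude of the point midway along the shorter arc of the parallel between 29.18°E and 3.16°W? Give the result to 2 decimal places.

Signed shortest Δλ from +29.18° to -3.16° is -32.34°.
Midpoint longitude = +29.18° + (-32.34°)/2 = +29.18° − 16.17° = +13.01°.

13.01°E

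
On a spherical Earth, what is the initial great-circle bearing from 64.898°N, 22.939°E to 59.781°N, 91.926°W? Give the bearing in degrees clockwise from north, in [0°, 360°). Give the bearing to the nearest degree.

Δλ = -91.926 − 22.939 = -114.865°.
θ = atan2( sin Δλ · cos φ₂ , cos φ₁ · sin φ₂ − sin φ₁ · cos φ₂ · cos Δλ )
  = atan2(-0.45665, 0.55822) = -39.285° → normalised to [0°, 360°): 320.715°.

321°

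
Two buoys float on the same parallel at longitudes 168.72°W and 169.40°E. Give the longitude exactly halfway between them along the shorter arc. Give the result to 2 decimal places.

Signed shortest Δλ from -168.72° to +169.40° is -21.88°.
Midpoint longitude = -168.72° + (-21.88°)/2 = -168.72° − 10.94° = -179.66°.
(The naïve average (-168.72 + +169.40)/2 = 0.34° is on the wrong side of the globe.)

179.66°W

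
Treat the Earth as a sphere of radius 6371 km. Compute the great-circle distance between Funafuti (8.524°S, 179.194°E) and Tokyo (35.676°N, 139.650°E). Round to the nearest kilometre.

Δλ = 139.650 − 179.194 = -39.544°.
Δφ = 35.676 − -8.524 = 44.200°.
a = sin²(Δφ/2) + cos φ₁ · cos φ₂ · sin²(Δλ/2) = 0.233474.
c = 2·atan2(√a, √(1−a)) = 1.00859 rad → d = 6371·c ≈ 6425.75 km.

6426 km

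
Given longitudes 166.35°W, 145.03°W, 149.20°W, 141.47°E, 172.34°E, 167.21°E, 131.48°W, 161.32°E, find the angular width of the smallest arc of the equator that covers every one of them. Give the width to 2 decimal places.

87.05°

Sort the longitudes: -166.35°, -149.20°, -145.03°, -131.48°, +141.47°, +161.32°, +167.21°, +172.34°.
Eastward gaps between consecutive values (wrapping around): 17.15°, 4.17°, 13.55°, 272.95°, 19.85°, 5.89°, 5.13°, 21.31°.
Largest gap = 272.95° ⇒ minimal covering band is its complement: 360° − 272.95° = 87.05°.
Band runs from +141.47° eastward to -131.48°, crossing the antimeridian.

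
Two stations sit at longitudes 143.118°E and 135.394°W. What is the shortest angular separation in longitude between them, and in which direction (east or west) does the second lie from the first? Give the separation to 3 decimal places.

Raw difference: -135.394 − 143.118 = -278.512°.
Normalise into (−180°, 180°]: -278.512° + 360° = 81.488°.
Positive ⇒ the second point lies to the east; separation 81.488°.

81.488° east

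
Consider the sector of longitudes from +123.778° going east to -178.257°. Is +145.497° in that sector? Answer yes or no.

Band width going east from +123.778° to -178.257°: ((-178.257 − 123.778) mod 360) = 57.965°.
Offset of +145.497° east of the west edge: ((145.497 − 123.778) mod 360) = 21.719°.
21.719° ≤ 57.965° ⇒ inside.

Yes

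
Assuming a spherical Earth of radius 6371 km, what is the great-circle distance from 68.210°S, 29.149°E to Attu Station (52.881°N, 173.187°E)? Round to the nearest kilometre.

Δλ = 173.187 − 29.149 = 144.038°.
Δφ = 52.881 − -68.210 = 121.091°.
a = sin²(Δφ/2) + cos φ₁ · cos φ₂ · sin²(Δλ/2) = 0.960864.
c = 2·atan2(√a, √(1−a)) = 2.74331 rad → d = 6371·c ≈ 17477.63 km.

17478 km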